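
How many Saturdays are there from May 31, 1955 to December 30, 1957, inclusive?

May 31, 1955 is a Tuesday.
From May 31, 1955 to December 30, 1957 is 945 days inclusive.
945 = 7 × 135, so the span is exactly 135 full weeks.
Each full week contributes one Saturday: 135 so far.

135 Saturdays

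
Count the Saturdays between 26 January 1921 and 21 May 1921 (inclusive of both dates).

17 Saturdays

26 January 1921 is a Wednesday.
The range spans 116 days (inclusive of both endpoints).
116 = 7 × 16 + 4, so there are 16 full weeks plus 4 extra days.
Each full week contributes one Saturday: 16 so far.
The 4 extra days are Wed, Thu, Fri, Sat — 1 of them qualifies.
Total: 16 + 1 = 17.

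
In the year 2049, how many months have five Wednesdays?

4

A month has five Wednesdays exactly when Wednesday falls within its first (length − 28) days.
Jan: 31 days, starts Fri → 5 of Fri, Sat, Sun
Feb: 28 days, starts Mon → 5 of (none)
Mar: 31 days, starts Mon → 5 of Mon, Tue, Wed ✓
Apr: 30 days, starts Thu → 5 of Thu, Fri
May: 31 days, starts Sat → 5 of Sat, Sun, Mon
Jun: 30 days, starts Tue → 5 of Tue, Wed ✓
Jul: 31 days, starts Thu → 5 of Thu, Fri, Sat
Aug: 31 days, starts Sun → 5 of Sun, Mon, Tue
Sep: 30 days, starts Wed → 5 of Wed, Thu ✓
Oct: 31 days, starts Fri → 5 of Fri, Sat, Sun
Nov: 30 days, starts Mon → 5 of Mon, Tue
Dec: 31 days, starts Wed → 5 of Wed, Thu, Fri ✓
Months with five Wednesdays: Mar, Jun, Sep, Dec.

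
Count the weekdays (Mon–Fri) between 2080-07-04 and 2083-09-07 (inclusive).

2080-07-04 is a Thursday.
From 2080-07-04 to 2083-09-07 is 1161 days inclusive.
1161 = 7 × 165 + 6, so there are 165 full weeks plus 6 extra days.
Each full week contributes 5 weekdays (Mon–Fri): 165 × 5 = 825.
The 6 extra days are Thu, Fri, Sat, Sun, Mon, Tue — 4 of them qualify.
Total: 825 + 4 = 829.

829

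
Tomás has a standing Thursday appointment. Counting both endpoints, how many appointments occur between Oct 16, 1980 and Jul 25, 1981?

41 Thursdays

Oct 16, 1980 is a Thursday.
From Oct 16, 1980 to Jul 25, 1981 is 283 days inclusive.
283 = 7 × 40 + 3, so there are 40 full weeks plus 3 extra days.
Each full week contributes one Thursday: 40 so far.
The 3 extra days are Thu, Fri, Sat — 1 of them qualifies.
Total: 40 + 1 = 41.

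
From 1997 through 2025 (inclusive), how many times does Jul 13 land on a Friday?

Day of week of July 13 in each year:
1997: Sun, 1998: Mon, 1999: Tue, 2000: Thu, 2001: Fri ✓, 2002: Sat, 2003: Sun, 2004: Tue, 2005: Wed, 2006: Thu, 2007: Fri ✓, 2008: Sun, 2009: Mon, 2010: Tue, 2011: Wed, 2012: Fri ✓, 2013: Sat, 2014: Sun, 2015: Mon, 2016: Wed, 2017: Thu, 2018: Fri ✓, 2019: Sat, 2020: Mon, 2021: Tue, 2022: Wed, 2023: Thu, 2024: Sat, 2025: Sun
Fridays: 2001, 2007, 2012, 2018.

4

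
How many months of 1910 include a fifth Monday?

A month has five Mondays exactly when Monday falls within its first (length − 28) days.
Jan: 31 days, starts Sat → 5 of Sat, Sun, Mon ✓
Feb: 28 days, starts Tue → 5 of (none)
Mar: 31 days, starts Tue → 5 of Tue, Wed, Thu
Apr: 30 days, starts Fri → 5 of Fri, Sat
May: 31 days, starts Sun → 5 of Sun, Mon, Tue ✓
Jun: 30 days, starts Wed → 5 of Wed, Thu
Jul: 31 days, starts Fri → 5 of Fri, Sat, Sun
Aug: 31 days, starts Mon → 5 of Mon, Tue, Wed ✓
Sep: 30 days, starts Thu → 5 of Thu, Fri
Oct: 31 days, starts Sat → 5 of Sat, Sun, Mon ✓
Nov: 30 days, starts Tue → 5 of Tue, Wed
Dec: 31 days, starts Thu → 5 of Thu, Fri, Sat
Months with five Mondays: Jan, May, Aug, Oct.

4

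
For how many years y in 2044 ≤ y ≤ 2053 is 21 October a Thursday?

1

Day of week of October 21 in each year:
2044: Fri, 2045: Sat, 2046: Sun, 2047: Mon, 2048: Wed, 2049: Thu ✓, 2050: Fri, 2051: Sat, 2052: Mon, 2053: Tue
Thursdays: 2049.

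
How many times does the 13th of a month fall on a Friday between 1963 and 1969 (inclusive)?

11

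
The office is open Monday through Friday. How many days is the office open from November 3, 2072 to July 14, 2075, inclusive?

702

November 3, 2072 is a Thursday.
That's 984 days from start to end, counting both.
984 = 7 × 140 + 4, so there are 140 full weeks plus 4 extra days.
Each full week contributes 5 weekdays (Mon–Fri): 140 × 5 = 700.
The 4 extra days are Thu, Fri, Sat, Sun — 2 of them qualify.
Total: 700 + 2 = 702.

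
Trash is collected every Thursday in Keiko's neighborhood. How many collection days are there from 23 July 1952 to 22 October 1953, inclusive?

66 Thursdays

23 July 1952 is a Wednesday.
That's 457 days from start to end, counting both.
457 = 7 × 65 + 2, so there are 65 full weeks plus 2 extra days.
Each full week contributes one Thursday: 65 so far.
The 2 extra days are Wed, Thu — 1 of them qualifies.
Total: 65 + 1 = 66.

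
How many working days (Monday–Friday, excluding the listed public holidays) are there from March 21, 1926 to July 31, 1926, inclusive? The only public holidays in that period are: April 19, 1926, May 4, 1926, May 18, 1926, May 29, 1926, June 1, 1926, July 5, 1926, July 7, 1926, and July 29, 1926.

88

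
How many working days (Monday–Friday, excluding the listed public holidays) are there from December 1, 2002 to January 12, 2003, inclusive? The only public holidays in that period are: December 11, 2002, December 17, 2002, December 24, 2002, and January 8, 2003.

26

December 1, 2002 is a Sunday.
That's 43 days from start to end, counting both.
43 = 7 × 6 + 1, so there are 6 full weeks plus 1 extra day.
Each full week contributes 5 weekdays (Mon–Fri): 6 × 5 = 30.
The 1 extra day is Sunday — none qualify.
Total: 30 + 0 = 30.
Holidays: December 11, 2002 (Wed); December 17, 2002 (Tue); December 24, 2002 (Tue); January 8, 2003 (Wed).
All 4 holidays fall on weekdays, so subtract 4.
Business days: 30 − 4 = 26.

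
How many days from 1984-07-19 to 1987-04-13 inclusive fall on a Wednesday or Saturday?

1984-07-19 is a Thursday.
The range spans 999 days (inclusive of both endpoints).
999 = 7 × 142 + 5, so there are 142 full weeks plus 5 extra days.
Each full week contributes 2 days from the set (Wed, Sat): 142 × 2 = 284.
The 5 extra days are Thu, Fri, Sat, Sun, Mon — 1 of them qualifies.
Total: 284 + 1 = 285.

285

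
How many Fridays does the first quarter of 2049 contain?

Jan 1, 2049 is a Friday.
The range spans 90 days (inclusive of both endpoints).
90 = 7 × 12 + 6, so there are 12 full weeks plus 6 extra days.
Each full week contributes one Friday: 12 so far.
The 6 extra days are Friday, Saturday, Sunday, Monday, Tuesday, Wednesday — 1 of them qualifies.
Total: 12 + 1 = 13.

13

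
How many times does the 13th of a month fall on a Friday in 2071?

3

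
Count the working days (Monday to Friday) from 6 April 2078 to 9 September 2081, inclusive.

6 April 2078 is a Wednesday.
The range spans 1253 days (inclusive of both endpoints).
1253 = 7 × 179, so the span is exactly 179 full weeks.
Each full week contributes 5 weekdays (Mon–Fri): 179 × 5 = 895.
Total: 895.

895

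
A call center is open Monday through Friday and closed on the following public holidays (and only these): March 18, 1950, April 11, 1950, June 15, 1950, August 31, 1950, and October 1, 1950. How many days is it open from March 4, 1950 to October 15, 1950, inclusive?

157 business days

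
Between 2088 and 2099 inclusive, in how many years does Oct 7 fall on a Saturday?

Day of week of October 7 in each year:
2088: Thu, 2089: Fri, 2090: Sat ✓, 2091: Sun, 2092: Tue, 2093: Wed, 2094: Thu, 2095: Fri, 2096: Sun, 2097: Mon, 2098: Tue, 2099: Wed
Saturdays: 2090.

1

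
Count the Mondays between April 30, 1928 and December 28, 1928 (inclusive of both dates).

April 30, 1928 is a Monday.
From April 30, 1928 to December 28, 1928 is 243 days inclusive.
243 = 7 × 34 + 5, so there are 34 full weeks plus 5 extra days.
Each full week contributes one Monday: 34 so far.
The 5 extra days are Monday, Tuesday, Wednesday, Thursday, Friday — 1 of them qualifies.
Total: 34 + 1 = 35.

35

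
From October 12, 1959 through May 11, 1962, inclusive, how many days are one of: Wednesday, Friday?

270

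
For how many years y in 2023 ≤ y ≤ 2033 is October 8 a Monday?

1

Day of week of October 8 in each year:
2023: Sun, 2024: Tue, 2025: Wed, 2026: Thu, 2027: Fri, 2028: Sun, 2029: Mon ✓, 2030: Tue, 2031: Wed, 2032: Fri, 2033: Sat
Mondays: 2029.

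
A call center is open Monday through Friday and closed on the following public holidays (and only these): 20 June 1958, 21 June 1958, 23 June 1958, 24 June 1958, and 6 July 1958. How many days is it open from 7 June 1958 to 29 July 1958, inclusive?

34 working days

7 June 1958 is a Saturday.
That's 53 days from start to end, counting both.
53 = 7 × 7 + 4, so there are 7 full weeks plus 4 extra days.
Each full week contributes 5 weekdays (Mon–Fri): 7 × 5 = 35.
The 4 extra days are Saturday, Sunday, Monday, Tuesday — 2 of them qualify.
Total: 35 + 2 = 37.
Holidays: 20 June 1958 (Fri); 21 June 1958 (Sat); 23 June 1958 (Mon); 24 June 1958 (Tue); 6 July 1958 (Sun).
3 of the 5 holidays fall on weekdays; the rest are weekends and were already excluded.
Business days: 37 − 3 = 34.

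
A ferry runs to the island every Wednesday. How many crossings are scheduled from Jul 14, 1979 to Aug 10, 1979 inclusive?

4 Wednesdays

Jul 14, 1979 is a Saturday.
The range spans 28 days (inclusive of both endpoints).
28 = 7 × 4, so the span is exactly 4 full weeks.
Each full week contributes one Wednesday: 4 so far.
Total: 4.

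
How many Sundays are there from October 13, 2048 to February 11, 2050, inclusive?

69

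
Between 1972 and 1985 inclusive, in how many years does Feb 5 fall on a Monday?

2

Day of week of February 5 in each year:
1972: Sat, 1973: Mon ✓, 1974: Tue, 1975: Wed, 1976: Thu, 1977: Sat, 1978: Sun, 1979: Mon ✓, 1980: Tue, 1981: Thu, 1982: Fri, 1983: Sat, 1984: Sun, 1985: Tue
Mondays: 1973, 1979.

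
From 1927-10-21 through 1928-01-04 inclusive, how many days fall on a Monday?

1927-10-21 is a Friday.
From 1927-10-21 to 1928-01-04 is 76 days inclusive.
76 = 7 × 10 + 6, so there are 10 full weeks plus 6 extra days.
Each full week contributes one Monday: 10 so far.
The 6 extra days are Friday, Saturday, Sunday, Monday, Tuesday, Wednesday — 1 of them qualifies.
Total: 10 + 1 = 11.

11 Mondays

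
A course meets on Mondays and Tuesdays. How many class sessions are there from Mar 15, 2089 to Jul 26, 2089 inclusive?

39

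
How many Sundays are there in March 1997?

5

1997-03-01 is a Saturday.
From 1997-03-01 to 1997-03-31 is 31 days inclusive.
31 = 7 × 4 + 3, so there are 4 full weeks plus 3 extra days.
Each full week contributes one Sunday: 4 so far.
The 3 extra days are Sat, Sun, Mon — 1 of them qualifies.
Total: 4 + 1 = 5.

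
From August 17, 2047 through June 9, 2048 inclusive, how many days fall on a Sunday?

43 Sundays

August 17, 2047 is a Saturday.
The range spans 298 days (inclusive of both endpoints).
298 = 7 × 42 + 4, so there are 42 full weeks plus 4 extra days.
Each full week contributes one Sunday: 42 so far.
The 4 extra days are Saturday, Sunday, Monday, Tuesday — 1 of them qualifies.
Total: 42 + 1 = 43.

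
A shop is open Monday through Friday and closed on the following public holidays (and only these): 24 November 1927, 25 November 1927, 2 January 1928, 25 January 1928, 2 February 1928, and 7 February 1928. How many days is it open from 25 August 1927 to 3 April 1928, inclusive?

25 August 1927 is a Thursday.
The range spans 223 days (inclusive of both endpoints).
223 = 7 × 31 + 6, so there are 31 full weeks plus 6 extra days.
Each full week contributes 5 weekdays (Mon–Fri): 31 × 5 = 155.
The 6 extra days are Thursday, Friday, Saturday, Sunday, Monday, Tuesday — 4 of them qualify.
Total: 155 + 4 = 159.
Holidays: 24 November 1927 (Thu); 25 November 1927 (Fri); 2 January 1928 (Mon); 25 January 1928 (Wed); 2 February 1928 (Thu); 7 February 1928 (Tue).
All 6 holidays fall on weekdays, so subtract 6.
Business days: 159 − 6 = 153.

153 business days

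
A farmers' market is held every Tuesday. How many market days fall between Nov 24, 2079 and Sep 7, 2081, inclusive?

93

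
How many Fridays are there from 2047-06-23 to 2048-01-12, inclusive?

29

2047-06-23 is a Sunday.
That's 204 days from start to end, counting both.
204 = 7 × 29 + 1, so there are 29 full weeks plus 1 extra day.
Each full week contributes one Friday: 29 so far.
The 1 extra day is Sunday — none qualify.
Total: 29 + 0 = 29.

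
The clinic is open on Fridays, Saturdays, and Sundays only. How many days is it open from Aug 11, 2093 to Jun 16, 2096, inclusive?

Aug 11, 2093 is a Tuesday.
The range spans 1041 days (inclusive of both endpoints).
1041 = 7 × 148 + 5, so there are 148 full weeks plus 5 extra days.
Each full week contributes 3 days from the set (Fri, Sat, Sun): 148 × 3 = 444.
The 5 extra days are Tue, Wed, Thu, Fri, Sat — 2 of them qualify.
Total: 444 + 2 = 446.

446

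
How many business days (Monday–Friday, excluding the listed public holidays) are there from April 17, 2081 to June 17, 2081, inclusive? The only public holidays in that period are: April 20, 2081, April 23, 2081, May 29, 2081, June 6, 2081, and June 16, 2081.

April 17, 2081 is a Thursday.
That's 62 days from start to end, counting both.
62 = 7 × 8 + 6, so there are 8 full weeks plus 6 extra days.
Each full week contributes 5 weekdays (Mon–Fri): 8 × 5 = 40.
The 6 extra days are Thursday, Friday, Saturday, Sunday, Monday, Tuesday — 4 of them qualify.
Total: 40 + 4 = 44.
Holidays: April 20, 2081 (Sun); April 23, 2081 (Wed); May 29, 2081 (Thu); June 6, 2081 (Fri); June 16, 2081 (Mon).
4 of the 5 holidays fall on weekdays; the rest are weekends and were already excluded.
Business days: 44 − 4 = 40.

40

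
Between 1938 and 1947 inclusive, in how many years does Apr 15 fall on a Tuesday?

Day of week of April 15 in each year:
1938: Fri, 1939: Sat, 1940: Mon, 1941: Tue ✓, 1942: Wed, 1943: Thu, 1944: Sat, 1945: Sun, 1946: Mon, 1947: Tue ✓
Tuesdays: 1941, 1947.

2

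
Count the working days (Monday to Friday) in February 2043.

20

2043-02-01 is a Sunday.
That's 28 days from start to end, counting both.
28 = 7 × 4, so the span is exactly 4 full weeks.
Each full week contributes 5 weekdays (Mon–Fri): 4 × 5 = 20.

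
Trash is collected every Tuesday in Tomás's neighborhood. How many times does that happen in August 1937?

5

1937-08-01 is a Sunday.
The range spans 31 days (inclusive of both endpoints).
31 = 7 × 4 + 3, so there are 4 full weeks plus 3 extra days.
Each full week contributes one Tuesday: 4 so far.
The 3 extra days are Sun, Mon, Tue — 1 of them qualifies.
Total: 4 + 1 = 5.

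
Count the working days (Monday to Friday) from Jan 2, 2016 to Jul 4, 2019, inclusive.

Jan 2, 2016 is a Saturday.
From Jan 2, 2016 to Jul 4, 2019 is 1280 days inclusive.
1280 = 7 × 182 + 6, so there are 182 full weeks plus 6 extra days.
Each full week contributes 5 weekdays (Mon–Fri): 182 × 5 = 910.
The 6 extra days are Sat, Sun, Mon, Tue, Wed, Thu — 4 of them qualify.
Total: 910 + 4 = 914.

914 weekdays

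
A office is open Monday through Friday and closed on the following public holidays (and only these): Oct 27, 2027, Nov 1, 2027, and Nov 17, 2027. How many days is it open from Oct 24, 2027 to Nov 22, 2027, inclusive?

18 business days

Oct 24, 2027 is a Sunday.
From Oct 24, 2027 to Nov 22, 2027 is 30 days inclusive.
30 = 7 × 4 + 2, so there are 4 full weeks plus 2 extra days.
Each full week contributes 5 weekdays (Mon–Fri): 4 × 5 = 20.
The 2 extra days are Sun, Mon — 1 of them qualifies.
Total: 20 + 1 = 21.
Holidays: Oct 27, 2027 (Wed); Nov 1, 2027 (Mon); Nov 17, 2027 (Wed).
All 3 holidays fall on weekdays, so subtract 3.
Business days: 21 − 3 = 18.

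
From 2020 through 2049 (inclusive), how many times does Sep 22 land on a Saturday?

4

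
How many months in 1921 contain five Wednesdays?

4

A month has five Wednesdays exactly when Wednesday falls within its first (length − 28) days.
Jan: 31 days, starts Sat → 5 of Sat, Sun, Mon
Feb: 28 days, starts Tue → 5 of (none)
Mar: 31 days, starts Tue → 5 of Tue, Wed, Thu ✓
Apr: 30 days, starts Fri → 5 of Fri, Sat
May: 31 days, starts Sun → 5 of Sun, Mon, Tue
Jun: 30 days, starts Wed → 5 of Wed, Thu ✓
Jul: 31 days, starts Fri → 5 of Fri, Sat, Sun
Aug: 31 days, starts Mon → 5 of Mon, Tue, Wed ✓
Sep: 30 days, starts Thu → 5 of Thu, Fri
Oct: 31 days, starts Sat → 5 of Sat, Sun, Mon
Nov: 30 days, starts Tue → 5 of Tue, Wed ✓
Dec: 31 days, starts Thu → 5 of Thu, Fri, Sat
Months with five Wednesdays: Mar, Jun, Aug, Nov.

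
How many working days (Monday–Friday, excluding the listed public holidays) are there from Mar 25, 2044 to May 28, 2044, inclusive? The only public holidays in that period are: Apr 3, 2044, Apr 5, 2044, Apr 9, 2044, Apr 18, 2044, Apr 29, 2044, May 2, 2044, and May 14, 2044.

42

Mar 25, 2044 is a Friday.
That's 65 days from start to end, counting both.
65 = 7 × 9 + 2, so there are 9 full weeks plus 2 extra days.
Each full week contributes 5 weekdays (Mon–Fri): 9 × 5 = 45.
The 2 extra days are Friday, Saturday — 1 of them qualifies.
Total: 45 + 1 = 46.
Holidays: Apr 3, 2044 (Sun); Apr 5, 2044 (Tue); Apr 9, 2044 (Sat); Apr 18, 2044 (Mon); Apr 29, 2044 (Fri); May 2, 2044 (Mon); May 14, 2044 (Sat).
4 of the 7 holidays fall on weekdays; the rest are weekends and were already excluded.
Business days: 46 − 4 = 42.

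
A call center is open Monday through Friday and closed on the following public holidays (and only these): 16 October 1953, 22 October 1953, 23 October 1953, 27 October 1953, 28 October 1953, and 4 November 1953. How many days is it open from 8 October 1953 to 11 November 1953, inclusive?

8 October 1953 is a Thursday.
That's 35 days from start to end, counting both.
35 = 7 × 5, so the span is exactly 5 full weeks.
Each full week contributes 5 weekdays (Mon–Fri): 5 × 5 = 25.
Holidays: 16 October 1953 (Fri); 22 October 1953 (Thu); 23 October 1953 (Fri); 27 October 1953 (Tue); 28 October 1953 (Wed); 4 November 1953 (Wed).
All 6 holidays fall on weekdays, so subtract 6.
Business days: 25 − 6 = 19.

19 business days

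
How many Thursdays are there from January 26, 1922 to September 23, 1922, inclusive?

January 26, 1922 is a Thursday.
The range spans 241 days (inclusive of both endpoints).
241 = 7 × 34 + 3, so there are 34 full weeks plus 3 extra days.
Each full week contributes one Thursday: 34 so far.
The 3 extra days are Thu, Fri, Sat — 1 of them qualifies.
Total: 34 + 1 = 35.

35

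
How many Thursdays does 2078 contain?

52

January 1, 2078 is a Saturday.
That's 365 days from start to end, counting both.
365 = 7 × 52 + 1, so there are 52 full weeks plus 1 extra day.
Each full week contributes one Thursday: 52 so far.
The 1 extra day is Saturday — none qualify.
Total: 52 + 0 = 52.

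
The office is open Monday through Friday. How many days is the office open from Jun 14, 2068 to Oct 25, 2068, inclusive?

Jun 14, 2068 is a Thursday.
From Jun 14, 2068 to Oct 25, 2068 is 134 days inclusive.
134 = 7 × 19 + 1, so there are 19 full weeks plus 1 extra day.
Each full week contributes 5 weekdays (Mon–Fri): 19 × 5 = 95.
The 1 extra day is Thursday — 1 of them qualifies.
Total: 95 + 1 = 96.

96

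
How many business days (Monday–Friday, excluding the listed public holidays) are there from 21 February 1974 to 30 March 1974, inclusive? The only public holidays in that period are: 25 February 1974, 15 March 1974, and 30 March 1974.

25 business days

21 February 1974 is a Thursday.
From 21 February 1974 to 30 March 1974 is 38 days inclusive.
38 = 7 × 5 + 3, so there are 5 full weeks plus 3 extra days.
Each full week contributes 5 weekdays (Mon–Fri): 5 × 5 = 25.
The 3 extra days are Thursday, Friday, Saturday — 2 of them qualify.
Total: 25 + 2 = 27.
Holidays: 25 February 1974 (Mon); 15 March 1974 (Fri); 30 March 1974 (Sat).
2 of the 3 holidays fall on weekdays; the rest are weekends and were already excluded.
Business days: 27 − 2 = 25.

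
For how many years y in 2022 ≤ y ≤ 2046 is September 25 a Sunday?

Day of week of September 25 in each year:
2022: Sun ✓, 2023: Mon, 2024: Wed, 2025: Thu, 2026: Fri, 2027: Sat, 2028: Mon, 2029: Tue, 2030: Wed, 2031: Thu, 2032: Sat, 2033: Sun ✓, 2034: Mon, 2035: Tue, 2036: Thu, 2037: Fri, 2038: Sat, 2039: Sun ✓, 2040: Tue, 2041: Wed, 2042: Thu, 2043: Fri, 2044: Sun ✓, 2045: Mon, 2046: Tue
Sundays: 2022, 2033, 2039, 2044.

4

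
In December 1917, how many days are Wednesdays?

4

Dec 1, 1917 is a Saturday.
From Dec 1, 1917 to Dec 31, 1917 is 31 days inclusive.
31 = 7 × 4 + 3, so there are 4 full weeks plus 3 extra days.
Each full week contributes one Wednesday: 4 so far.
The 3 extra days are Sat, Sun, Mon — none qualify.
Total: 4 + 0 = 4.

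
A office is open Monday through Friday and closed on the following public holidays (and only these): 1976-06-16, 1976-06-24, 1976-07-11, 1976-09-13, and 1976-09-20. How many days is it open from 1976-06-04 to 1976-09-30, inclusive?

81 working days

1976-06-04 is a Friday.
From 1976-06-04 to 1976-09-30 is 119 days inclusive.
119 = 7 × 17, so the span is exactly 17 full weeks.
Each full week contributes 5 weekdays (Mon–Fri): 17 × 5 = 85.
Holidays: 1976-06-16 (Wed); 1976-06-24 (Thu); 1976-07-11 (Sun); 1976-09-13 (Mon); 1976-09-20 (Mon).
4 of the 5 holidays fall on weekdays; the rest are weekends and were already excluded.
Business days: 85 − 4 = 81.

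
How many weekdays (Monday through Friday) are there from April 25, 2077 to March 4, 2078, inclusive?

225

April 25, 2077 is a Sunday.
From April 25, 2077 to March 4, 2078 is 314 days inclusive.
314 = 7 × 44 + 6, so there are 44 full weeks plus 6 extra days.
Each full week contributes 5 weekdays (Mon–Fri): 44 × 5 = 220.
The 6 extra days are Sunday, Monday, Tuesday, Wednesday, Thursday, Friday — 5 of them qualify.
Total: 220 + 5 = 225.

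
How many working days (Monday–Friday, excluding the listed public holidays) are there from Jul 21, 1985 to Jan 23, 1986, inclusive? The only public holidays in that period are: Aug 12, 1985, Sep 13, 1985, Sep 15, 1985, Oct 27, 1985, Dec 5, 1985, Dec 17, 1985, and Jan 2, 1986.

129

Jul 21, 1985 is a Sunday.
The range spans 187 days (inclusive of both endpoints).
187 = 7 × 26 + 5, so there are 26 full weeks plus 5 extra days.
Each full week contributes 5 weekdays (Mon–Fri): 26 × 5 = 130.
The 5 extra days are Sun, Mon, Tue, Wed, Thu — 4 of them qualify.
Total: 130 + 4 = 134.
Holidays: Aug 12, 1985 (Mon); Sep 13, 1985 (Fri); Sep 15, 1985 (Sun); Oct 27, 1985 (Sun); Dec 5, 1985 (Thu); Dec 17, 1985 (Tue); Jan 2, 1986 (Thu).
5 of the 7 holidays fall on weekdays; the rest are weekends and were already excluded.
Business days: 134 − 5 = 129.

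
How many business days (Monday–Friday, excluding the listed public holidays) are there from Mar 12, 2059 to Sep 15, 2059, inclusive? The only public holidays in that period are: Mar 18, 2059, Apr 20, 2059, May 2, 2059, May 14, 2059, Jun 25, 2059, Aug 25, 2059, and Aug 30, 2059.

129 business days

Mar 12, 2059 is a Wednesday.
From Mar 12, 2059 to Sep 15, 2059 is 188 days inclusive.
188 = 7 × 26 + 6, so there are 26 full weeks plus 6 extra days.
Each full week contributes 5 weekdays (Mon–Fri): 26 × 5 = 130.
The 6 extra days are Wed, Thu, Fri, Sat, Sun, Mon — 4 of them qualify.
Total: 130 + 4 = 134.
Holidays: Mar 18, 2059 (Tue); Apr 20, 2059 (Sun); May 2, 2059 (Fri); May 14, 2059 (Wed); Jun 25, 2059 (Wed); Aug 25, 2059 (Mon); Aug 30, 2059 (Sat).
5 of the 7 holidays fall on weekdays; the rest are weekends and were already excluded.
Business days: 134 − 5 = 129.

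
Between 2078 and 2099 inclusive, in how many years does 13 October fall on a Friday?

Day of week of October 13 in each year:
2078: Thu, 2079: Fri ✓, 2080: Sun, 2081: Mon, 2082: Tue, 2083: Wed, 2084: Fri ✓, 2085: Sat, 2086: Sun, 2087: Mon, 2088: Wed, 2089: Thu, 2090: Fri ✓, 2091: Sat, 2092: Mon, 2093: Tue, 2094: Wed, 2095: Thu, 2096: Sat, 2097: Sun, 2098: Mon, 2099: Tue
Fridays: 2079, 2084, 2090.

3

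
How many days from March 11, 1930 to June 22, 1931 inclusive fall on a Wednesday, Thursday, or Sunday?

201

March 11, 1930 is a Tuesday.
From March 11, 1930 to June 22, 1931 is 469 days inclusive.
469 = 7 × 67, so the span is exactly 67 full weeks.
Each full week contributes 3 days from the set (Wed, Thu, Sun): 67 × 3 = 201.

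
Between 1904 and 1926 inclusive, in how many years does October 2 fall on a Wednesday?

Day of week of October 2 in each year:
1904: Sun, 1905: Mon, 1906: Tue, 1907: Wed ✓, 1908: Fri, 1909: Sat, 1910: Sun, 1911: Mon, 1912: Wed ✓, 1913: Thu, 1914: Fri, 1915: Sat, 1916: Mon, 1917: Tue, 1918: Wed ✓, 1919: Thu, 1920: Sat, 1921: Sun, 1922: Mon, 1923: Tue, 1924: Thu, 1925: Fri, 1926: Sat
Wednesdays: 1907, 1912, 1918.

3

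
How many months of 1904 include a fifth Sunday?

A month has five Sundays exactly when Sunday falls within its first (length − 28) days.
Jan: 31 days, starts Fri → 5 of Fri, Sat, Sun ✓
Feb: 29 days, starts Mon → 5 of Mon
Mar: 31 days, starts Tue → 5 of Tue, Wed, Thu
Apr: 30 days, starts Fri → 5 of Fri, Sat
May: 31 days, starts Sun → 5 of Sun, Mon, Tue ✓
Jun: 30 days, starts Wed → 5 of Wed, Thu
Jul: 31 days, starts Fri → 5 of Fri, Sat, Sun ✓
Aug: 31 days, starts Mon → 5 of Mon, Tue, Wed
Sep: 30 days, starts Thu → 5 of Thu, Fri
Oct: 31 days, starts Sat → 5 of Sat, Sun, Mon ✓
Nov: 30 days, starts Tue → 5 of Tue, Wed
Dec: 31 days, starts Thu → 5 of Thu, Fri, Sat
Months with five Sundays: Jan, May, Jul, Oct.

4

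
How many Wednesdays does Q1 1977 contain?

Jan 1, 1977 is a Saturday.
The range spans 90 days (inclusive of both endpoints).
90 = 7 × 12 + 6, so there are 12 full weeks plus 6 extra days.
Each full week contributes one Wednesday: 12 so far.
The 6 extra days are Saturday, Sunday, Monday, Tuesday, Wednesday, Thursday — 1 of them qualifies.
Total: 12 + 1 = 13.

13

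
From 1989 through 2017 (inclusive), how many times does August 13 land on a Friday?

Day of week of August 13 in each year:
1989: Sun, 1990: Mon, 1991: Tue, 1992: Thu, 1993: Fri ✓, 1994: Sat, 1995: Sun, 1996: Tue, 1997: Wed, 1998: Thu, 1999: Fri ✓, 2000: Sun, 2001: Mon, 2002: Tue, 2003: Wed, 2004: Fri ✓, 2005: Sat, 2006: Sun, 2007: Mon, 2008: Wed, 2009: Thu, 2010: Fri ✓, 2011: Sat, 2012: Mon, 2013: Tue, 2014: Wed, 2015: Thu, 2016: Sat, 2017: Sun
Fridays: 1993, 1999, 2004, 2010.

4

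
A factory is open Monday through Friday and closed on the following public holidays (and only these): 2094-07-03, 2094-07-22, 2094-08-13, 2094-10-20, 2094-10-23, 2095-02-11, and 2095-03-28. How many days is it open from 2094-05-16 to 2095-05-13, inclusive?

255 working days

2094-05-16 is a Sunday.
That's 363 days from start to end, counting both.
363 = 7 × 51 + 6, so there are 51 full weeks plus 6 extra days.
Each full week contributes 5 weekdays (Mon–Fri): 51 × 5 = 255.
The 6 extra days are Sun, Mon, Tue, Wed, Thu, Fri — 5 of them qualify.
Total: 255 + 5 = 260.
Holidays: 2094-07-03 (Sat); 2094-07-22 (Thu); 2094-08-13 (Fri); 2094-10-20 (Wed); 2094-10-23 (Sat); 2095-02-11 (Fri); 2095-03-28 (Mon).
5 of the 7 holidays fall on weekdays; the rest are weekends and were already excluded.
Business days: 260 − 5 = 255.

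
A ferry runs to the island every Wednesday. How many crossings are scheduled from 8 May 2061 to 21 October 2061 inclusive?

24 Wednesdays

8 May 2061 is a Sunday.
The range spans 167 days (inclusive of both endpoints).
167 = 7 × 23 + 6, so there are 23 full weeks plus 6 extra days.
Each full week contributes one Wednesday: 23 so far.
The 6 extra days are Sunday, Monday, Tuesday, Wednesday, Thursday, Friday — 1 of them qualifies.
Total: 23 + 1 = 24.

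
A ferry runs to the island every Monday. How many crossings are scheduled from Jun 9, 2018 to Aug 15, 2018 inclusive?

10 Mondays

Jun 9, 2018 is a Saturday.
The range spans 68 days (inclusive of both endpoints).
68 = 7 × 9 + 5, so there are 9 full weeks plus 5 extra days.
Each full week contributes one Monday: 9 so far.
The 5 extra days are Saturday, Sunday, Monday, Tuesday, Wednesday — 1 of them qualifies.
Total: 9 + 1 = 10.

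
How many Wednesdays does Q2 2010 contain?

13

Apr 1, 2010 is a Thursday.
The range spans 91 days (inclusive of both endpoints).
91 = 7 × 13, so the span is exactly 13 full weeks.
Each full week contributes one Wednesday: 13 so far.
Total: 13.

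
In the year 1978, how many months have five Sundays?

A month has five Sundays exactly when Sunday falls within its first (length − 28) days.
Jan: 31 days, starts Sun → 5 of Sun, Mon, Tue ✓
Feb: 28 days, starts Wed → 5 of (none)
Mar: 31 days, starts Wed → 5 of Wed, Thu, Fri
Apr: 30 days, starts Sat → 5 of Sat, Sun ✓
May: 31 days, starts Mon → 5 of Mon, Tue, Wed
Jun: 30 days, starts Thu → 5 of Thu, Fri
Jul: 31 days, starts Sat → 5 of Sat, Sun, Mon ✓
Aug: 31 days, starts Tue → 5 of Tue, Wed, Thu
Sep: 30 days, starts Fri → 5 of Fri, Sat
Oct: 31 days, starts Sun → 5 of Sun, Mon, Tue ✓
Nov: 30 days, starts Wed → 5 of Wed, Thu
Dec: 31 days, starts Fri → 5 of Fri, Sat, Sun ✓
Months with five Sundays: Jan, Apr, Jul, Oct, Dec.

5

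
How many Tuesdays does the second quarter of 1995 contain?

Apr 1, 1995 is a Saturday.
That's 91 days from start to end, counting both.
91 = 7 × 13, so the span is exactly 13 full weeks.
Each full week contributes one Tuesday: 13 so far.
Total: 13.

13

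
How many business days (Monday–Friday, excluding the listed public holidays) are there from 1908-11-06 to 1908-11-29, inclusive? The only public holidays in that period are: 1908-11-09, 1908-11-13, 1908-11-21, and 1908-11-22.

14 business days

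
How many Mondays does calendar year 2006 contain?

52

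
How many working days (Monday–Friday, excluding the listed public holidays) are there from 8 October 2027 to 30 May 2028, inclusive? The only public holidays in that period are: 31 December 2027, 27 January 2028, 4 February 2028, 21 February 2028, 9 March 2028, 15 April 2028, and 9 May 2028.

8 October 2027 is a Friday.
That's 236 days from start to end, counting both.
236 = 7 × 33 + 5, so there are 33 full weeks plus 5 extra days.
Each full week contributes 5 weekdays (Mon–Fri): 33 × 5 = 165.
The 5 extra days are Friday, Saturday, Sunday, Monday, Tuesday — 3 of them qualify.
Total: 165 + 3 = 168.
Holidays: 31 December 2027 (Fri); 27 January 2028 (Thu); 4 February 2028 (Fri); 21 February 2028 (Mon); 9 March 2028 (Thu); 15 April 2028 (Sat); 9 May 2028 (Tue).
6 of the 7 holidays fall on weekdays; the rest are weekends and were already excluded.
Business days: 168 − 6 = 162.

162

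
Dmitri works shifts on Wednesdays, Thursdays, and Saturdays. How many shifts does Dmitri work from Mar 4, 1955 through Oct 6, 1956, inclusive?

250

Mar 4, 1955 is a Friday.
That's 583 days from start to end, counting both.
583 = 7 × 83 + 2, so there are 83 full weeks plus 2 extra days.
Each full week contributes 3 days from the set (Wed, Thu, Sat): 83 × 3 = 249.
The 2 extra days are Fri, Sat — 1 of them qualifies.
Total: 249 + 1 = 250.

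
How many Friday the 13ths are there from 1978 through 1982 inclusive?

Friday-the-13ths by year:
1978: Jan, Oct
1979: Apr, Jul
1980: Jun
1981: Feb, Mar, Nov
1982: Aug

9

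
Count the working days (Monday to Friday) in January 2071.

Jan 1, 2071 is a Thursday.
That's 31 days from start to end, counting both.
31 = 7 × 4 + 3, so there are 4 full weeks plus 3 extra days.
Each full week contributes 5 weekdays (Mon–Fri): 4 × 5 = 20.
The 3 extra days are Thursday, Friday, Saturday — 2 of them qualify.
Total: 20 + 2 = 22.

22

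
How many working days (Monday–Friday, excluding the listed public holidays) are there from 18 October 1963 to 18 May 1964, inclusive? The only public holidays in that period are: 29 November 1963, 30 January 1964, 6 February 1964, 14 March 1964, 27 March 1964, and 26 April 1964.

148 working days

18 October 1963 is a Friday.
From 18 October 1963 to 18 May 1964 is 214 days inclusive.
214 = 7 × 30 + 4, so there are 30 full weeks plus 4 extra days.
Each full week contributes 5 weekdays (Mon–Fri): 30 × 5 = 150.
The 4 extra days are Friday, Saturday, Sunday, Monday — 2 of them qualify.
Total: 150 + 2 = 152.
Holidays: 29 November 1963 (Fri); 30 January 1964 (Thu); 6 February 1964 (Thu); 14 March 1964 (Sat); 27 March 1964 (Fri); 26 April 1964 (Sun).
4 of the 6 holidays fall on weekdays; the rest are weekends and were already excluded.
Business days: 152 − 4 = 148.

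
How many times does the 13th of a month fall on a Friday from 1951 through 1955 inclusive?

Friday-the-13ths by year:
1951: Apr, Jul
1952: Jun
1953: Feb, Mar, Nov
1954: Aug
1955: May

8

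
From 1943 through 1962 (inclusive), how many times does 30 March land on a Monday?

Day of week of March 30 in each year:
1943: Tue, 1944: Thu, 1945: Fri, 1946: Sat, 1947: Sun, 1948: Tue, 1949: Wed, 1950: Thu, 1951: Fri, 1952: Sun, 1953: Mon ✓, 1954: Tue, 1955: Wed, 1956: Fri, 1957: Sat, 1958: Sun, 1959: Mon ✓, 1960: Wed, 1961: Thu, 1962: Fri
Mondays: 1953, 1959.

2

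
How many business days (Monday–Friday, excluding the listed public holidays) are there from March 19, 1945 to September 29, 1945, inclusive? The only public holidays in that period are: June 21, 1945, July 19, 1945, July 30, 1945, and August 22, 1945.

136

March 19, 1945 is a Monday.
The range spans 195 days (inclusive of both endpoints).
195 = 7 × 27 + 6, so there are 27 full weeks plus 6 extra days.
Each full week contributes 5 weekdays (Mon–Fri): 27 × 5 = 135.
The 6 extra days are Mon, Tue, Wed, Thu, Fri, Sat — 5 of them qualify.
Total: 135 + 5 = 140.
Holidays: June 21, 1945 (Thu); July 19, 1945 (Thu); July 30, 1945 (Mon); August 22, 1945 (Wed).
All 4 holidays fall on weekdays, so subtract 4.
Business days: 140 − 4 = 136.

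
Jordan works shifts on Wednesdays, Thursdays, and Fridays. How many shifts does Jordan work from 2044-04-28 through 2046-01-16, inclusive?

2044-04-28 is a Thursday.
The range spans 629 days (inclusive of both endpoints).
629 = 7 × 89 + 6, so there are 89 full weeks plus 6 extra days.
Each full week contributes 3 days from the set (Wed, Thu, Fri): 89 × 3 = 267.
The 6 extra days are Thu, Fri, Sat, Sun, Mon, Tue — 2 of them qualify.
Total: 267 + 2 = 269.

269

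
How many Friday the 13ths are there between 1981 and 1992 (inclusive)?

Friday-the-13ths by year:
1981: Feb, Mar, Nov
1982: Aug
1983: May
1984: Jan, Apr, Jul
1985: Sep, Dec
1986: Jun
1987: Feb, Mar, Nov
1988: May
1989: Jan, Oct
1990: Apr, Jul
1991: Sep, Dec
1992: Mar, Nov

23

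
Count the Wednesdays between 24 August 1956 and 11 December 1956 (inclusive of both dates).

15

24 August 1956 is a Friday.
From 24 August 1956 to 11 December 1956 is 110 days inclusive.
110 = 7 × 15 + 5, so there are 15 full weeks plus 5 extra days.
Each full week contributes one Wednesday: 15 so far.
The 5 extra days are Friday, Saturday, Sunday, Monday, Tuesday — none qualify.
Total: 15 + 0 = 15.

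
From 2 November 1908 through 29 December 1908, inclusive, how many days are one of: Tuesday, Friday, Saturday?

25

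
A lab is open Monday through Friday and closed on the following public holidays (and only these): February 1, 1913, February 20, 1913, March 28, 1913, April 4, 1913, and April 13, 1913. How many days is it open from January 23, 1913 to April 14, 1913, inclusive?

January 23, 1913 is a Thursday.
From January 23, 1913 to April 14, 1913 is 82 days inclusive.
82 = 7 × 11 + 5, so there are 11 full weeks plus 5 extra days.
Each full week contributes 5 weekdays (Mon–Fri): 11 × 5 = 55.
The 5 extra days are Thursday, Friday, Saturday, Sunday, Monday — 3 of them qualify.
Total: 55 + 3 = 58.
Holidays: February 1, 1913 (Sat); February 20, 1913 (Thu); March 28, 1913 (Fri); April 4, 1913 (Fri); April 13, 1913 (Sun).
3 of the 5 holidays fall on weekdays; the rest are weekends and were already excluded.
Business days: 58 − 3 = 55.

55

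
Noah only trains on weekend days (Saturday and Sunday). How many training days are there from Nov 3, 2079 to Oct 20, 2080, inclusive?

Nov 3, 2079 is a Friday.
The range spans 353 days (inclusive of both endpoints).
353 = 7 × 50 + 3, so there are 50 full weeks plus 3 extra days.
Each full week contributes 2 weekend days (Sat, Sun): 50 × 2 = 100.
The 3 extra days are Friday, Saturday, Sunday — 2 of them qualify.
Total: 100 + 2 = 102.

102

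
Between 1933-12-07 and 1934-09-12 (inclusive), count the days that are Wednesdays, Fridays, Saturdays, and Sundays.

1933-12-07 is a Thursday.
The range spans 280 days (inclusive of both endpoints).
280 = 7 × 40, so the span is exactly 40 full weeks.
Each full week contributes 4 days from the set (Wed, Fri, Sat, Sun): 40 × 4 = 160.

160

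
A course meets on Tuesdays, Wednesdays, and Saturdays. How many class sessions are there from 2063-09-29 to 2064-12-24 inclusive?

195

2063-09-29 is a Saturday.
That's 453 days from start to end, counting both.
453 = 7 × 64 + 5, so there are 64 full weeks plus 5 extra days.
Each full week contributes 3 days from the set (Tue, Wed, Sat): 64 × 3 = 192.
The 5 extra days are Saturday, Sunday, Monday, Tuesday, Wednesday — 3 of them qualify.
Total: 192 + 3 = 195.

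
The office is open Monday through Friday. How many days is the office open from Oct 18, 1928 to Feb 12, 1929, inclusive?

84

Oct 18, 1928 is a Thursday.
From Oct 18, 1928 to Feb 12, 1929 is 118 days inclusive.
118 = 7 × 16 + 6, so there are 16 full weeks plus 6 extra days.
Each full week contributes 5 weekdays (Mon–Fri): 16 × 5 = 80.
The 6 extra days are Thu, Fri, Sat, Sun, Mon, Tue — 4 of them qualify.
Total: 80 + 4 = 84.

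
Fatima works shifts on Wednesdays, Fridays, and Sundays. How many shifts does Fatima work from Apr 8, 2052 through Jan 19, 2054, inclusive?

279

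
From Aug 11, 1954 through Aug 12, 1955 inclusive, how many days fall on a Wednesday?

Aug 11, 1954 is a Wednesday.
The range spans 367 days (inclusive of both endpoints).
367 = 7 × 52 + 3, so there are 52 full weeks plus 3 extra days.
Each full week contributes one Wednesday: 52 so far.
The 3 extra days are Wed, Thu, Fri — 1 of them qualifies.
Total: 52 + 1 = 53.

53 Wednesdays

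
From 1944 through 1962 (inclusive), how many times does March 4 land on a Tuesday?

Day of week of March 4 in each year:
1944: Sat, 1945: Sun, 1946: Mon, 1947: Tue ✓, 1948: Thu, 1949: Fri, 1950: Sat, 1951: Sun, 1952: Tue ✓, 1953: Wed, 1954: Thu, 1955: Fri, 1956: Sun, 1957: Mon, 1958: Tue ✓, 1959: Wed, 1960: Fri, 1961: Sat, 1962: Sun
Tuesdays: 1947, 1952, 1958.

3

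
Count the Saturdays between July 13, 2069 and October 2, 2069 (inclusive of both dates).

July 13, 2069 is a Saturday.
That's 82 days from start to end, counting both.
82 = 7 × 11 + 5, so there are 11 full weeks plus 5 extra days.
Each full week contributes one Saturday: 11 so far.
The 5 extra days are Sat, Sun, Mon, Tue, Wed — 1 of them qualifies.
Total: 11 + 1 = 12.

12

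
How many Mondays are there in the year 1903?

1 January 1903 is a Thursday.
That's 365 days from start to end, counting both.
365 = 7 × 52 + 1, so there are 52 full weeks plus 1 extra day.
Each full week contributes one Monday: 52 so far.
The 1 extra day is Thursday — none qualify.
Total: 52 + 0 = 52.

52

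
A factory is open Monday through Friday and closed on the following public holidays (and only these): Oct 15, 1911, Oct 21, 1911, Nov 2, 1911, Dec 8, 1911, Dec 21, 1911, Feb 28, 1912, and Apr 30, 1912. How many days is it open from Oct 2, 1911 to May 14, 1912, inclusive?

Oct 2, 1911 is a Monday.
That's 226 days from start to end, counting both.
226 = 7 × 32 + 2, so there are 32 full weeks plus 2 extra days.
Each full week contributes 5 weekdays (Mon–Fri): 32 × 5 = 160.
The 2 extra days are Mon, Tue — 2 of them qualify.
Total: 160 + 2 = 162.
Holidays: Oct 15, 1911 (Sun); Oct 21, 1911 (Sat); Nov 2, 1911 (Thu); Dec 8, 1911 (Fri); Dec 21, 1911 (Thu); Feb 28, 1912 (Wed); Apr 30, 1912 (Tue).
5 of the 7 holidays fall on weekdays; the rest are weekends and were already excluded.
Business days: 162 − 5 = 157.

157 working days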